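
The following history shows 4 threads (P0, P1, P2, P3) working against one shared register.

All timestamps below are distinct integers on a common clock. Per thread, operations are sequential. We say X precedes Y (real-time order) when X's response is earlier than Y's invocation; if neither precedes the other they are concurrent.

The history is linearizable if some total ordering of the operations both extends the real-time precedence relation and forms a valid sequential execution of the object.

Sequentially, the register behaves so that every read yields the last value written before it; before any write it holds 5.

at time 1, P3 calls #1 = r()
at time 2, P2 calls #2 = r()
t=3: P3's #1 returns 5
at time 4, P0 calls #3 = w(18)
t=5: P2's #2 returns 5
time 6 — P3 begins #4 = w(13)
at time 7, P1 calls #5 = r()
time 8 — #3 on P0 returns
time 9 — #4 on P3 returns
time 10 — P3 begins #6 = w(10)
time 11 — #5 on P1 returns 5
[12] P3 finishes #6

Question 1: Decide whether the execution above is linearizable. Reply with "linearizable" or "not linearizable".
a witness: #1, #2, #5, #3, #4, #6
step 1: #1 r() → 5 — value 5
step 2: #2 r() → 5 — value 5
step 3: #5 r() → 5 — value 5
step 4: #3 w(18) — value 18
step 5: #4 w(13) — value 13
step 6: #6 w(10) — value 10

linearizable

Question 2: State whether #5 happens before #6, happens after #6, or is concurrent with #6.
#5 spans [7,11], #6 spans [10,12]
the intervals overlap in both directions

concurrent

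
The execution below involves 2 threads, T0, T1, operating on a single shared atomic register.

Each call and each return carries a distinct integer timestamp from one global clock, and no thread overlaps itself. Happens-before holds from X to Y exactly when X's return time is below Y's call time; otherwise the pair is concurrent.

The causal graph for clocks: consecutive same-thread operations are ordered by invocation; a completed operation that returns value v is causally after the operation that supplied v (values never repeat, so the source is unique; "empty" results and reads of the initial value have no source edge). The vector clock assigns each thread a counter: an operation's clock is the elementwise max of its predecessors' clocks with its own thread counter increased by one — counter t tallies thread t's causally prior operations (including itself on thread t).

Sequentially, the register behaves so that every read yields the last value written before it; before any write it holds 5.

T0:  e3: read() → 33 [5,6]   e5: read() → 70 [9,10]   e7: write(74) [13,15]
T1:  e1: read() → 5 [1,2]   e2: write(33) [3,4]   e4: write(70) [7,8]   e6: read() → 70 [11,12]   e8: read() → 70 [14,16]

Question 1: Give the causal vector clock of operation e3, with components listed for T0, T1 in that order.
invoked at 1, e1 has no predecessors; its own T1 bump gives (0, 1)
e2 (invocation 3): componentwise max over VC(e1)=(0, 1), +1 at T1, giving (0, 2)
e4 (invocation 7): componentwise max over VC(e2)=(0, 2), +1 at T1, giving (0, 3)
e3 (invocation 5): componentwise max over VC(e2)=(0, 2), +1 at T0, giving (1, 2)
e6 (invocation 11): componentwise max over VC(e4)=(0, 3), +1 at T1, giving (0, 4)
e8 (invocation 14): componentwise max over VC(e4)=(0, 3), VC(e6)=(0, 4), +1 at T1, giving (0, 5)
e5 (invocation 9): componentwise max over VC(e3)=(1, 2), VC(e4)=(0, 3), +1 at T0, giving (2, 3)
e7 (invocation 13): componentwise max over VC(e5)=(2, 3), +1 at T0, giving (3, 3)
target: VC(e3) = (1, 2)

(1, 2)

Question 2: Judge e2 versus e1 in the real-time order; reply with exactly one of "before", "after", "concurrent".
e2 spans [3,4], e1 spans [1,2]
resp(e1)=2 < inv(e2)=3

after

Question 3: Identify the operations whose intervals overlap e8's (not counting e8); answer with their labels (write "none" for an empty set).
e8 spans [14,16]; an op avoiding the whole window 14..16 is ordered, any other is concurrent
e1 [1,2]: before
e2 [3,4]: before
e3 [5,6]: before
e4 [7,8]: before
e5 [9,10]: before
e6 [11,12]: before
e7 [13,15]: concurrent

e7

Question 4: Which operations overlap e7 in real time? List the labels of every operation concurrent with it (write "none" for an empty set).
concurrent with e7 ([13,15]): every op whose interval crosses 13..15
e1 [1,2]: before
e2 [3,4]: before
e3 [5,6]: before
e4 [7,8]: before
e5 [9,10]: before
e6 [11,12]: before
e8 [14,16]: concurrent

e8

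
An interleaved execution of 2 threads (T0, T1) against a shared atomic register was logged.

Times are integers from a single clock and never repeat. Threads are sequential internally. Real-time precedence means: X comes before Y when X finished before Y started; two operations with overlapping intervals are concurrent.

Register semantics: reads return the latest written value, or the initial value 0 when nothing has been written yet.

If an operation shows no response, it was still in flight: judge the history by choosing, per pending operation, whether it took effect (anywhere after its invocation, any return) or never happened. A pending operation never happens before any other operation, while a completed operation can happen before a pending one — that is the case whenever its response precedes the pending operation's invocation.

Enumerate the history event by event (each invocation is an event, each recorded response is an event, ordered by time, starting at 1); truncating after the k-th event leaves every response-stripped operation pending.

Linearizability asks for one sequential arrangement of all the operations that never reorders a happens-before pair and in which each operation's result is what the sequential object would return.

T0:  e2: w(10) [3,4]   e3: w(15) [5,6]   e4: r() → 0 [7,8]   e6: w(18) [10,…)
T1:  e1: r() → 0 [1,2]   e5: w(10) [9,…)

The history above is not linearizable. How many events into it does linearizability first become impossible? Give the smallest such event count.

8

events 1..7 are linearizable; a witness order is e1, e2, e3:
after step 1 (e1 r() → 0): value 0
after step 2 (e2 w(10)): value 10
after step 3 (e3 w(15)): value 15
with event 8 included (e4 responding at time 8), all real-time-consistent orders fail
e.g. e1, e2, e3, e4: illegal at step 4, since e4 r() → 0 cannot apply there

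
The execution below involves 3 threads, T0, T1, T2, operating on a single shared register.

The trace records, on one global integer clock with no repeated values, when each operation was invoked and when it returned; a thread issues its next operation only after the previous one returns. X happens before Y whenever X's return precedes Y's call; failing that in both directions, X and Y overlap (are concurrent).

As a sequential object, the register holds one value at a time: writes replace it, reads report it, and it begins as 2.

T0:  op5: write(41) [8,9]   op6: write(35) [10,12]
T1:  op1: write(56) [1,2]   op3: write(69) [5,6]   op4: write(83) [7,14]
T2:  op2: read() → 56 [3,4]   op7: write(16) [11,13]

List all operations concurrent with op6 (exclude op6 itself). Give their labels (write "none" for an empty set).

op4, op7

concurrent with op6 ([10,12]): every op whose interval crosses 10..12
op1 [1,2]: before
op2 [3,4]: before
op3 [5,6]: before
op4 [7,14]: concurrent
op5 [8,9]: before
op7 [11,13]: concurrent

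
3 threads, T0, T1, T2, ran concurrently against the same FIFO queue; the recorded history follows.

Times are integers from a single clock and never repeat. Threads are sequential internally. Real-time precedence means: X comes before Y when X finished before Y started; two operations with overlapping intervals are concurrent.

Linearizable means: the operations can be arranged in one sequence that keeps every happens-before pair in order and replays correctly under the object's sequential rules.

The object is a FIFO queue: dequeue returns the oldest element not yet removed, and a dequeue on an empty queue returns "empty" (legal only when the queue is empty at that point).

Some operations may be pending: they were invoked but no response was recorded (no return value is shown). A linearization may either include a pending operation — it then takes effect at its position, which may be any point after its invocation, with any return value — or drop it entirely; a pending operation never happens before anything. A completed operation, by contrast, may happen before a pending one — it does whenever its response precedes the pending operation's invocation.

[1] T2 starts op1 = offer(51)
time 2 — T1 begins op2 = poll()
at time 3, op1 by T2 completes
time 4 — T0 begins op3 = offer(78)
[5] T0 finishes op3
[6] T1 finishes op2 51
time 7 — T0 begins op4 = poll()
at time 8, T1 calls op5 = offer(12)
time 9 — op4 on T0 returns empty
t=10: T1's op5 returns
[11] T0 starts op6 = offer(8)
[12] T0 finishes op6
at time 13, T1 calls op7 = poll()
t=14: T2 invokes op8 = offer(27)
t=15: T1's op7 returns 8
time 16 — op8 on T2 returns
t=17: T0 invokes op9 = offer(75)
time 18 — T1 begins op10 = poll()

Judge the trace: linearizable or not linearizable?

already the first 9 events (up to op4's response at time 9) admit no linearization; the first 8 still do
no legal order exists: 3 real-time-consistent candidates over 4 completed FIFO queue operations, all rejected
every completion of the 1 pending operation (op5) was checked; none linearizes
for example op1, op2, op3, op4 (pending dropped) fails at step 4: op4 poll() → empty is not legal there
for example op1, op3, op2, op4 (pending dropped) fails at step 4: op4 poll() → empty is not legal there

not linearizable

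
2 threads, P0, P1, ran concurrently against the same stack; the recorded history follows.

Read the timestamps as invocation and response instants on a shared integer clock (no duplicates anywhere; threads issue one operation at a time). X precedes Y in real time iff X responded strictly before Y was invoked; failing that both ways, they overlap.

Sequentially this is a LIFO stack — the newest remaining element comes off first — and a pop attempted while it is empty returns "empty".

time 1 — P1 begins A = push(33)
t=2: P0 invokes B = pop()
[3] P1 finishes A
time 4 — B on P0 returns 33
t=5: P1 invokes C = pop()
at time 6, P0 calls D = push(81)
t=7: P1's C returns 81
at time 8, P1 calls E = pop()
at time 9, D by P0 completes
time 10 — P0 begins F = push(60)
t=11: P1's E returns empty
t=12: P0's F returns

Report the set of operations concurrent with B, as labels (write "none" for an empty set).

concurrent with B ([2,4]): every op whose interval crosses 2..4
A [1,3]: concurrent
C [5,7]: after
D [6,9]: after
E [8,11]: after
F [10,12]: after

A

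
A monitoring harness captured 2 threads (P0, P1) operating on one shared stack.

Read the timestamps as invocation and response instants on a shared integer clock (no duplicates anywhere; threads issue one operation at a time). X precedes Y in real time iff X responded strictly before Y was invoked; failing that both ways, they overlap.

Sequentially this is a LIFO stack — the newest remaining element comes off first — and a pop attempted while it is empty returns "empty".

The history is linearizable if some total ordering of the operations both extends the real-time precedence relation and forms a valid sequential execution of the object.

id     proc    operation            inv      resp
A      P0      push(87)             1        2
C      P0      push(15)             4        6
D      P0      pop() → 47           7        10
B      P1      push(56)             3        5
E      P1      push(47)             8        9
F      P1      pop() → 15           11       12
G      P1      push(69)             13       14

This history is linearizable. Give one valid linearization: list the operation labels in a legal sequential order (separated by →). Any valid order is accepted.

A → B → C → E → D → F → G

step 1: A push(87) — stack <87>
step 2: B push(56) — stack <87,56>
step 3: C push(15) — stack <87,56,15>
step 4: E push(47) — stack <87,56,15,47>
step 5: D pop() → 47 — stack <87,56,15>
step 6: F pop() → 15 — stack <87,56>
step 7: G push(69) — stack <87,56,69>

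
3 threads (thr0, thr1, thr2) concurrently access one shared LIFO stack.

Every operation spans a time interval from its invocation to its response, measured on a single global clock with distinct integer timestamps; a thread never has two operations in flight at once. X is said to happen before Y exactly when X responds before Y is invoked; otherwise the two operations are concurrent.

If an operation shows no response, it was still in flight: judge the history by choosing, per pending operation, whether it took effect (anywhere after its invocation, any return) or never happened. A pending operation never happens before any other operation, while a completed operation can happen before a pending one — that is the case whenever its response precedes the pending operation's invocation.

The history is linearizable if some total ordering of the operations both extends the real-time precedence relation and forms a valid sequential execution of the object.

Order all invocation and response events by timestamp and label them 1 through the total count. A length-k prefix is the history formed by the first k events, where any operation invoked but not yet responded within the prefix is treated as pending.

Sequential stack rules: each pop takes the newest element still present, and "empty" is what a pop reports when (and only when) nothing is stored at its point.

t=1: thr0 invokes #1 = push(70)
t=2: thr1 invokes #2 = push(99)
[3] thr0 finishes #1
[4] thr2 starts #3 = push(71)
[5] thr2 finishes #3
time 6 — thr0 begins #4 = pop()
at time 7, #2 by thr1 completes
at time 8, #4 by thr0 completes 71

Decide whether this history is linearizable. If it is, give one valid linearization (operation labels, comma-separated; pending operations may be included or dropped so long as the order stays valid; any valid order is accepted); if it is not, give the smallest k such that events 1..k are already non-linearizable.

after step 1 (#1 push(70)): stack <70>
after step 2 (#2 push(99)): stack <70,99>
after step 3 (#3 push(71)): stack <70,99,71>
after step 4 (#4 pop() → 71): stack <70,99>

linearizable — witness: #1, #2, #3, #4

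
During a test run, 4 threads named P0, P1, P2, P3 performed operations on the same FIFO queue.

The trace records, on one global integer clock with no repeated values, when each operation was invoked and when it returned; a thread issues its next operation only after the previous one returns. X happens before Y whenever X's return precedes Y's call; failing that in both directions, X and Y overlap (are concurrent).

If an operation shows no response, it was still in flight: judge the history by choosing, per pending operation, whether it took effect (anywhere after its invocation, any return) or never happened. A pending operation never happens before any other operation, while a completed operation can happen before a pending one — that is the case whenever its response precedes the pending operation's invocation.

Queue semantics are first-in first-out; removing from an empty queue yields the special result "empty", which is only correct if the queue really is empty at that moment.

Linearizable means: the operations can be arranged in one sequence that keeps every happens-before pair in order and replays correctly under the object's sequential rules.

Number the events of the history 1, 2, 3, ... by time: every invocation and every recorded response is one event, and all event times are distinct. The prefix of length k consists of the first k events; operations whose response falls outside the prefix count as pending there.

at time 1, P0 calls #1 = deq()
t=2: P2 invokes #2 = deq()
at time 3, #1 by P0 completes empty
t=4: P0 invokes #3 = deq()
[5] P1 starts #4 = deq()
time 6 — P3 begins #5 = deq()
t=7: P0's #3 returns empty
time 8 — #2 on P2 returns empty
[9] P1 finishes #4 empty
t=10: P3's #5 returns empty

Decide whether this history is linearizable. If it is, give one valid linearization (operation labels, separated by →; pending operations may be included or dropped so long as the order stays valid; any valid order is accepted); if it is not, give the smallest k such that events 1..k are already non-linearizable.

linearizable — witness: #1 → #2 → #3 → #4 → #5

after step 1 (#1 deq() → empty): queue <>
after step 2 (#2 deq() → empty): queue <>
after step 3 (#3 deq() → empty): queue <>
after step 4 (#4 deq() → empty): queue <>
after step 5 (#5 deq() → empty): queue <>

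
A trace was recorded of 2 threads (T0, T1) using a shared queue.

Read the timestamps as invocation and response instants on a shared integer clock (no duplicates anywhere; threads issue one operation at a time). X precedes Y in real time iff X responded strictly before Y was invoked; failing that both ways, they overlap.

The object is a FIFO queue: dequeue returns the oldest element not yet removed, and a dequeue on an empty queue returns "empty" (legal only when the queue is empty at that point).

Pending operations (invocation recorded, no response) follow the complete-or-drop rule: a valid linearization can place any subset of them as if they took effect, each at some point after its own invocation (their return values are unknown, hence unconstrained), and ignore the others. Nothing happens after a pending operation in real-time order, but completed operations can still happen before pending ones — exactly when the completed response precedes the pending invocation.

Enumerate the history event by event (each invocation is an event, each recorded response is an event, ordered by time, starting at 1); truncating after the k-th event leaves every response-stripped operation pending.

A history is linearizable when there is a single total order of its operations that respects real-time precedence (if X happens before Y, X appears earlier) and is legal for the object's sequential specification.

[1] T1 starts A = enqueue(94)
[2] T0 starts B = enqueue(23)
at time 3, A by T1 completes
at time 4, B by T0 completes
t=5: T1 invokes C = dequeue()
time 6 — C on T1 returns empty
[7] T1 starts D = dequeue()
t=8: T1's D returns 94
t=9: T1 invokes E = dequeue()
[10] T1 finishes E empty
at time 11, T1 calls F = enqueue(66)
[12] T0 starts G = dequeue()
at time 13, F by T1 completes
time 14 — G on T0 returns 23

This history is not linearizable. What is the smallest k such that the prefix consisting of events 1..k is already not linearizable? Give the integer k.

6

events 1..5 are linearizable; a witness order is A, B:
1. A enqueue(94), leaving queue <94>
2. B enqueue(23), leaving queue <94,23>
with event 6 included (C responding at time 6), all real-time-consistent orders fail
for example A, B, C fails at step 3: C dequeue() → empty is not legal there
for example B, A, C fails at step 3: C dequeue() → empty is not legal there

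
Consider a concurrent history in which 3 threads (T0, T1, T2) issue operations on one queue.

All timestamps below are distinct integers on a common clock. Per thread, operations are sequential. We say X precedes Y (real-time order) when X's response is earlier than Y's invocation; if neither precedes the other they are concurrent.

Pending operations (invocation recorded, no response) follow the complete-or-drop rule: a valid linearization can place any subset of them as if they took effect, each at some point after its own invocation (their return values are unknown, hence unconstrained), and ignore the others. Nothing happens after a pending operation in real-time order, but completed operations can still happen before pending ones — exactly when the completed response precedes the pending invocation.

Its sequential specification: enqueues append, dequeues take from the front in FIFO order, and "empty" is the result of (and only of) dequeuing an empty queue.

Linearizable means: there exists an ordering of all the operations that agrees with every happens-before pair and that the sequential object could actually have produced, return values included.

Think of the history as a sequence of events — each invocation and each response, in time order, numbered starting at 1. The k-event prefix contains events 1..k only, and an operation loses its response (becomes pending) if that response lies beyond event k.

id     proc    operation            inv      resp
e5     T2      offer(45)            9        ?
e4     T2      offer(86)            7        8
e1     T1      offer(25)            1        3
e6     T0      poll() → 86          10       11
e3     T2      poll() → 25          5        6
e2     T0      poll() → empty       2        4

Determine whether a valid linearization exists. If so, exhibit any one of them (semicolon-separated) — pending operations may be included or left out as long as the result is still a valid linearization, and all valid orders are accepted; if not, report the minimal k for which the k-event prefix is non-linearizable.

linearizable — witness: e2; e1; e3; e4; e5; e6

step 1: e2 poll() → empty — queue <>
step 2: e1 offer(25) — queue <25>
step 3: e3 poll() → 25 — queue <>
step 4: e4 offer(86) — queue <86>
step 5: e5 offer(45) (pending, included) — queue <86,45>
step 6: e6 poll() → 86 — queue <45>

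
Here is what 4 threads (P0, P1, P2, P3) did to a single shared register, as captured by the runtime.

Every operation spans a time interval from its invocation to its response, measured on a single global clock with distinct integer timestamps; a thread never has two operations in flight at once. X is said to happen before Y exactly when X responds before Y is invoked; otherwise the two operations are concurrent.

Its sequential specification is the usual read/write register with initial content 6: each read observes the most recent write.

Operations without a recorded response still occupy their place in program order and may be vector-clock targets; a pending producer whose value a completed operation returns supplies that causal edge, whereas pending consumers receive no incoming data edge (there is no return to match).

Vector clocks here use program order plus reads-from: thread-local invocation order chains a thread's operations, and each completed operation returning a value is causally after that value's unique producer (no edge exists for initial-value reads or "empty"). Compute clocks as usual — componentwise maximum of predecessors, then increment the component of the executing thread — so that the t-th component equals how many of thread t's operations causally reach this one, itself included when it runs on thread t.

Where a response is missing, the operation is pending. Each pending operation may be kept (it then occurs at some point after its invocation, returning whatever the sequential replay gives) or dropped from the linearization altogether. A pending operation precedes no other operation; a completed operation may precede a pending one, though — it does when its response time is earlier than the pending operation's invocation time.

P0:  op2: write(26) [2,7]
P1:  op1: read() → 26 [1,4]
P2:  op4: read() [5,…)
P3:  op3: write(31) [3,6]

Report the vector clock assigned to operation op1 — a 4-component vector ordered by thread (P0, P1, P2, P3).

(1, 1, 0, 0)

no predecessors for op3 (invoked 3): P3 increments from zero → (0, 0, 0, 1)
no predecessors for op4 (invoked 5): P2 increments from zero → (0, 0, 1, 0)
no predecessors for op2 (invoked 2): P0 increments from zero → (1, 0, 0, 0)
op1 (invocation 1): componentwise max over VC(op2)=(1, 0, 0, 0), +1 at P1, giving (1, 1, 0, 0)
target: VC(op1) = (1, 1, 0, 0)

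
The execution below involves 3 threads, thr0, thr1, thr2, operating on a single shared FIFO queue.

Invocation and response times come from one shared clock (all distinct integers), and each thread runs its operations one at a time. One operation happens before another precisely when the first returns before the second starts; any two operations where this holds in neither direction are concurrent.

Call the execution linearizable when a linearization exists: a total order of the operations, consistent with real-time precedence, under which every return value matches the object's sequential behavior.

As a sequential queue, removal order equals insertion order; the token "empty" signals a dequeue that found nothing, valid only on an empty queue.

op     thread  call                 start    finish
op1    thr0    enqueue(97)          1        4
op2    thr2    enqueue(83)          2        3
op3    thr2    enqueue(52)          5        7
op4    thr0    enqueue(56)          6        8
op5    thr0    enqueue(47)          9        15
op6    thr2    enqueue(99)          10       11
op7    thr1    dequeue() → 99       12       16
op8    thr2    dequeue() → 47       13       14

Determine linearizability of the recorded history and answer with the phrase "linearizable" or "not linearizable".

not linearizable

prefix check: 1..13 passes, 1..14 fails once op8's time-14 response joins
4 orders of the 6 completed FIFO queue ops respect real time; none is legal
every completion of the 2 pending operations (op5, op7) was checked; none linearizes
take op1, op2, op3, op4, op6, op8 (pending dropped): step 6 already fails, because op8 dequeue() → 47 cannot occur there
take op1, op2, op4, op3, op6, op8 (pending dropped): step 6 already fails, because op8 dequeue() → 47 cannot occur there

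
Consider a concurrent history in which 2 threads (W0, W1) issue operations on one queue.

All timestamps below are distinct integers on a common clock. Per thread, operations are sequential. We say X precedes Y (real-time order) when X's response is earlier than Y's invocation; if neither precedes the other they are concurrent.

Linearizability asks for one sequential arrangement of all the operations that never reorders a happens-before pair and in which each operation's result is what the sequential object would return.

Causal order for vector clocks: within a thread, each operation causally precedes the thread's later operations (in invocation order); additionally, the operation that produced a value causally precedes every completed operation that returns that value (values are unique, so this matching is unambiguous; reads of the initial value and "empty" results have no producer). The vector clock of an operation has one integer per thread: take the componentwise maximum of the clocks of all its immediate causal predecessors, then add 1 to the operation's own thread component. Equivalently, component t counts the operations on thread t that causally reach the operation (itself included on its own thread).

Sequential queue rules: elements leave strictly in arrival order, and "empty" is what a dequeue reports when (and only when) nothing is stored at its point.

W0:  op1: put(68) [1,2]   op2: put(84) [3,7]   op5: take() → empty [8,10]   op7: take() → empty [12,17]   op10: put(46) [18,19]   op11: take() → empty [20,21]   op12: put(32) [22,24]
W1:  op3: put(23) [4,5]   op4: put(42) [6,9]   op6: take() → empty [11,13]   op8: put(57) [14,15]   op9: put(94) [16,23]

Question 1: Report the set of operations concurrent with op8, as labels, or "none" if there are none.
Answer: op7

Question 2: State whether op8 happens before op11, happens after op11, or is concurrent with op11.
Answer: before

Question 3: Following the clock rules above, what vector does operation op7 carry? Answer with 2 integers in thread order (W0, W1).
Answer: (4, 0)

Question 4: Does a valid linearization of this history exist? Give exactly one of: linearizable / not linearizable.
through event 9 a valid linearization exists; event 10 (op5 responding at time 10) ends that
all 5 real-time-respecting orders fail — 5 completed queue operations, no legal replay
one such order, op1, op2, op3, op4, op5, breaks at step 5 where op5 take() → empty is illegal
one such order, op1, op2, op3, op5, op4, breaks at step 4 where op5 take() → empty is illegal

not linearizable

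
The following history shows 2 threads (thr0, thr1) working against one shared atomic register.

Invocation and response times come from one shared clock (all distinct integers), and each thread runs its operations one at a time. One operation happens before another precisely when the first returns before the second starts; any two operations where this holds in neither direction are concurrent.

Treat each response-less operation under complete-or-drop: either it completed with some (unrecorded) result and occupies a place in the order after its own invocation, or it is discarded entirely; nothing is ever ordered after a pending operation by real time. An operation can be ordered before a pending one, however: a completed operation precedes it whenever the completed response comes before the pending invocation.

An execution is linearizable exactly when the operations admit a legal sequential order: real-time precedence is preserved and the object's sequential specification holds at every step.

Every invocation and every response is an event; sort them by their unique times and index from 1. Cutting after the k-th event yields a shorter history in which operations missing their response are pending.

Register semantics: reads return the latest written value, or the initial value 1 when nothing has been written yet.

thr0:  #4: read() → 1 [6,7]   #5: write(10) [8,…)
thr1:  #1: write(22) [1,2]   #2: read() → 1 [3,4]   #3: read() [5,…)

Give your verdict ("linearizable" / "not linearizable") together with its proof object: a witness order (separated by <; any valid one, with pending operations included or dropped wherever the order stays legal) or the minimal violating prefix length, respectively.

events 1..3 are fine; event 4 — the response of #2 at time 4 — makes the prefix non-linearizable
a single order respects real time; the 2 completed atomic register operations fail replay along it
for example #1, #2 fails at step 2: #2 read() → 1 is not legal there

not linearizable — minimal violating prefix: 4 events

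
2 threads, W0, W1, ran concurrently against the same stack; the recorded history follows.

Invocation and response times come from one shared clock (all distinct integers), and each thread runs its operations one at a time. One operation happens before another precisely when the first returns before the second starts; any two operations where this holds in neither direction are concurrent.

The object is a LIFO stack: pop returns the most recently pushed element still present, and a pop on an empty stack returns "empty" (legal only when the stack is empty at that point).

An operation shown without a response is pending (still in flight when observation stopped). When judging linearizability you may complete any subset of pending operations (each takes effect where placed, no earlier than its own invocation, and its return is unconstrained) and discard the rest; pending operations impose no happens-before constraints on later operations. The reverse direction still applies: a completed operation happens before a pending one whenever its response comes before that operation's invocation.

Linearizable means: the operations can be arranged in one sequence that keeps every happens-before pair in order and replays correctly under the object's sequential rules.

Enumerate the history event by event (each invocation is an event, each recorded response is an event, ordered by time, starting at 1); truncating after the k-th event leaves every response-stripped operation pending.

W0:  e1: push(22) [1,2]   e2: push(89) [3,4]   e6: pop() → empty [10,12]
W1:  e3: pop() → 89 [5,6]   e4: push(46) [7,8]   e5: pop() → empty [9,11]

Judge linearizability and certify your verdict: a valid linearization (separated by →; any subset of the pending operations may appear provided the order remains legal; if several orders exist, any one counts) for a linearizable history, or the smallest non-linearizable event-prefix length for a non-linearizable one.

not linearizable — minimal violating prefix: 11 events

through event 10 a valid linearization exists; event 11 (e5 responding at time 11) ends that
the sole real-time-consistent order of 5 completed operations fails the stack replay
every completion of the 1 pending operation (e6) was checked; none linearizes
for example e1, e2, e3, e4, e5 (pending dropped) fails at step 5: e5 pop() → empty is not legal there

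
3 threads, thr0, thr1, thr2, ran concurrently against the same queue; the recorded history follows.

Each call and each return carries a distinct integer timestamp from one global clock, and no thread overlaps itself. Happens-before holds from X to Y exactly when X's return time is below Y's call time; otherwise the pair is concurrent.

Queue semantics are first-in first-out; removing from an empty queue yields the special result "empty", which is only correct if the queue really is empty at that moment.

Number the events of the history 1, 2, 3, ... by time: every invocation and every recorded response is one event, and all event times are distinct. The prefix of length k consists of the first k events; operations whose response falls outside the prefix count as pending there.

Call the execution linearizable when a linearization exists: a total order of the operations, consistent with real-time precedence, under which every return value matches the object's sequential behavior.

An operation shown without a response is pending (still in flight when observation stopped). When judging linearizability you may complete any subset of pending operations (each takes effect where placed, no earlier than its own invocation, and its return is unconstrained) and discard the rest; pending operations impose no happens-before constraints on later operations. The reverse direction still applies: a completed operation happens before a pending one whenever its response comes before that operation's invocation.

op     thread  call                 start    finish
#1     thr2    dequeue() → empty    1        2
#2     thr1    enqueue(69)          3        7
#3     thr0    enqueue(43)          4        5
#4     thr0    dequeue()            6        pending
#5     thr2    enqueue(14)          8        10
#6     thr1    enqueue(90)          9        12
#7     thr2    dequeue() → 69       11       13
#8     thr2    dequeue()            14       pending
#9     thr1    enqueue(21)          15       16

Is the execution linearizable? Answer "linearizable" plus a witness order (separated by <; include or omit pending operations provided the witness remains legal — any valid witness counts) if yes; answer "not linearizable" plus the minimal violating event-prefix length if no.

linearizable — witness: #1 < #2 < #3 < #5 < #6 < #7 < #4 < #8 < #9

after step 1 (#1 dequeue() → empty): queue <>
after step 2 (#2 enqueue(69)): queue <69>
after step 3 (#3 enqueue(43)): queue <69,43>
after step 4 (#5 enqueue(14)): queue <69,43,14>
after step 5 (#6 enqueue(90)): queue <69,43,14,90>
after step 6 (#7 dequeue() → 69): queue <43,14,90>
after step 7 (#4 dequeue() (pending, included)): queue <14,90>
after step 8 (#8 dequeue() (pending, included)): queue <90>
after step 9 (#9 enqueue(21)): queue <90,21>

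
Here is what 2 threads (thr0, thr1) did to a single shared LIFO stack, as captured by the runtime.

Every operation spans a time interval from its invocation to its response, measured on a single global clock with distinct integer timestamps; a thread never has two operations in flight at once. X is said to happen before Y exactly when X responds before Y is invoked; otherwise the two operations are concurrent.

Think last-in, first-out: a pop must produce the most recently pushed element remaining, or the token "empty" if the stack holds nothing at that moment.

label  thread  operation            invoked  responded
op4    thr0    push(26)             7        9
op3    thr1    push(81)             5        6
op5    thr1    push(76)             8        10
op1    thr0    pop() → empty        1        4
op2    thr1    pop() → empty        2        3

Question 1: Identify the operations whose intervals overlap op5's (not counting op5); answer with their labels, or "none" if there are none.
op5 runs from 8 to 10; window-overlapping ops are concurrent
op1 [1,4]: before
op2 [2,3]: before
op3 [5,6]: before
op4 [7,9]: concurrent

op4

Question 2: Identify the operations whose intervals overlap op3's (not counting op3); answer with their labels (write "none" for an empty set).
op3 spans [5,6]: anything still running between times 5 and 6 counts as concurrent
op1 [1,4]: before
op2 [2,3]: before
op4 [7,9]: after
op5 [8,10]: after

none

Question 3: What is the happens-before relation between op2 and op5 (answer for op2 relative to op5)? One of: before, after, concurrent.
op2 spans [2,3], op5 spans [8,10]
resp(op2)=3 < inv(op5)=8

before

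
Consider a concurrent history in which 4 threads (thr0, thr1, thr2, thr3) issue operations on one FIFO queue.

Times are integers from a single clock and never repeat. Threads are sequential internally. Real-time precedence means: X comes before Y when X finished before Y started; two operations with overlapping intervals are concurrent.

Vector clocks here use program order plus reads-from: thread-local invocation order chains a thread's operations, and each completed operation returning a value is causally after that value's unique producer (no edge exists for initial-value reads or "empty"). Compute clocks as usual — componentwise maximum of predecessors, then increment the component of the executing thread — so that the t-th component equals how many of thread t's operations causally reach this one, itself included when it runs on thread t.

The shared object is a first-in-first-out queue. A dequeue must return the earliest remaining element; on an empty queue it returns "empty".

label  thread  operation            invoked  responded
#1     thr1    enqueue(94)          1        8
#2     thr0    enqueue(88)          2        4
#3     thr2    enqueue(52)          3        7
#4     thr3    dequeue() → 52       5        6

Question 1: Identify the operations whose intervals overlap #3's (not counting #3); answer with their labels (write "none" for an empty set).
Answer: #1, #2, #4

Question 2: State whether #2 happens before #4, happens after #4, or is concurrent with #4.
Answer: before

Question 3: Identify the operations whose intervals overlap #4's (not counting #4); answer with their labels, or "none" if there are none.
Answer: #1, #3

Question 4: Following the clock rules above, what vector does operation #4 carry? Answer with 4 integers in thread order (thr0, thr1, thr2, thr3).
Answer: (0, 0, 1, 1)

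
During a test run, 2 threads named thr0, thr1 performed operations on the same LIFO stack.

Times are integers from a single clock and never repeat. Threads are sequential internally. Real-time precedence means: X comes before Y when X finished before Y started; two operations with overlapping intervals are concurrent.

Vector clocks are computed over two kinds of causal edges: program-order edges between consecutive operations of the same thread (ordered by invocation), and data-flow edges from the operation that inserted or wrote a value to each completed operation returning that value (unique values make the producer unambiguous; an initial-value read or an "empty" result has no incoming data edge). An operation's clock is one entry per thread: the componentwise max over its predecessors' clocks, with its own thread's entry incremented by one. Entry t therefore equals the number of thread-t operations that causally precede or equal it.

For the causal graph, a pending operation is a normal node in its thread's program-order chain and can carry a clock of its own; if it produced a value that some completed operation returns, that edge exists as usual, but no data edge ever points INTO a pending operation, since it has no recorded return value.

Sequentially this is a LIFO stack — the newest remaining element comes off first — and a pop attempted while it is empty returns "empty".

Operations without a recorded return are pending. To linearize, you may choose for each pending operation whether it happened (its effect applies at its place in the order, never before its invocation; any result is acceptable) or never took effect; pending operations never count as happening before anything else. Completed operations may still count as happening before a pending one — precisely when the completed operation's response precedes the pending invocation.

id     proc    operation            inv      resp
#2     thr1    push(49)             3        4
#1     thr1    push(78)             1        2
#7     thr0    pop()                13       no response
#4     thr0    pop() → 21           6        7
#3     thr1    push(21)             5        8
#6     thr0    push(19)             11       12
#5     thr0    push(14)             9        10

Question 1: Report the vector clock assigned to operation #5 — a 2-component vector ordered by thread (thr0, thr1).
Answer: (2, 3)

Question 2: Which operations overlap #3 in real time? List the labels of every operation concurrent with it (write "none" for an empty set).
Answer: #4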